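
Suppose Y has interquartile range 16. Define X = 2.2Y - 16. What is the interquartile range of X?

Under X = aY + b, IQR(X) = |a|·IQR(Y) = |2.2|·16 = 35.2 (shifts cancel; spread scales by |a|).

IQR(X) = 35.2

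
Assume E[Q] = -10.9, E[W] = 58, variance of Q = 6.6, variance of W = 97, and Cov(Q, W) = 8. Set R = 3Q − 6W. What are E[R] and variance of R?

E[R] = 3·E[Q] + (-6)·E[W] = 3·(-10.9) + (-6)·58 = -380.7.
variance of R = a²·variance of Q + b²·variance of W + 2ab·Cov(Q, W) with a = 3, b = -6.
= 3²·6.6 + (-6)²·97 + 2·3·(-6)·8
= 59.4 + 3492 + (-288) = 3263.4.

E[R] = -380.7, variance of R = 3263.4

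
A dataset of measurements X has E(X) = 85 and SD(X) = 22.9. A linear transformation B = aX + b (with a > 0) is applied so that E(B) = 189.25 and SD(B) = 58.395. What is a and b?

a = 2.55, b = -27.5

SD(B) = a·SD(X) (a > 0), so a = 58.395/22.9 = 2.55.
E(B) = a·E(X) + b, so b = 189.25 − 2.55·85 = -27.5.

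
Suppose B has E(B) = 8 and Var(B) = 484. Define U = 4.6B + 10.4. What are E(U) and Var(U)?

E(U) = 47.2, Var(U) = 10241.44

U = 4.6B + 10.4 is linear with a = 4.6, b = 10.4.
E(U) = a·E(B) + b = 4.6·8 + 10.4 = 47.2.
Var(U) = a²·Var(B) = 4.6²·484 = 10241.44 (the additive constant 10.4 does not affect variance).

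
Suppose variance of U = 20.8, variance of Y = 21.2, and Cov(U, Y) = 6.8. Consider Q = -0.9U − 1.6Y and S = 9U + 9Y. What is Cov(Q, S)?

By bilinearity, Cov(Q, S) = ac·variance of U + bd·variance of Y + (ad+bc)·Cov(U, Y), with a=-0.9, b=-1.6, c=9, d=9.
ac·variance of U = (-0.9)·9·20.8 = -168.48
bd·variance of Y = (-1.6)·9·21.2 = -305.28
(ad+bc)·Cov(U, Y) = (-22.5)·6.8 = -153
Cov(Q, S) = -168.48 + (-305.28) + (-153) = -626.76.

Cov(Q, S) = -626.76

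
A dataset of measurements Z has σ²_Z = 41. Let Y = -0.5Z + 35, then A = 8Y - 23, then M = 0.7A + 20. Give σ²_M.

σ²_Y = (-0.5)²·41 = 10.25.
σ²_A = 8²·10.25 = 656.
σ²_M = 0.7²·656 = 321.44.

σ²_M = 321.44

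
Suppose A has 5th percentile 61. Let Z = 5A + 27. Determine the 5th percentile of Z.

Since a = 5 > 0 the transformation is increasing, so the 5th percentile of Z = a·(P_{5} of A) + b = 5·61 + 27 = 332.

5th percentile of Z = 332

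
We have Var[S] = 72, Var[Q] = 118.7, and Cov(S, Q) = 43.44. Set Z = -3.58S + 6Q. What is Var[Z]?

Var[Z] = a²·Var[S] + b²·Var[Q] + 2ab·Cov(S, Q) with a = -3.58, b = 6.
= (-3.58)²·72 + 6²·118.7 + 2·(-3.58)·6·43.44
= 922.7808 + 4273.2 + (-1866.1824) = 3329.7984.

Var[Z] = 3329.7984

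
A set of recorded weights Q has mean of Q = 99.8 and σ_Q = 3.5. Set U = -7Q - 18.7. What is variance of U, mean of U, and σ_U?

variance of U = 600.25, mean of U = -717.3, σ_U = 24.5

U = -7Q - 18.7 is linear with a = -7, b = -18.7.
variance of Q = 3.5² = 12.25.
variance of U = a²·variance of Q = (-7)²·12.25 = 600.25 (the additive constant -18.7 does not affect variance).
mean of U = a·mean of Q + b = (-7)·99.8 + (-18.7) = -717.3.
σ_U = |a|·σ_Q = |-7|·3.5 = 24.5.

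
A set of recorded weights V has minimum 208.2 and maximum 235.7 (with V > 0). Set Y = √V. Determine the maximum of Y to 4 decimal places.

max(Y) = 15.3525

√V is increasing on this domain, so max(Y) comes from max(V) = 235.7: max(Y) = √(235.7) ≈ 15.3525.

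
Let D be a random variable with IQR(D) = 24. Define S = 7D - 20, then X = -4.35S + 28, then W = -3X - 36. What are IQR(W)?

IQR(W) = 2192.4

IQR(S) = |7|·24 = 168.
IQR(X) = |-4.35|·168 = 730.8.
IQR(W) = |-3|·730.8 = 2192.4.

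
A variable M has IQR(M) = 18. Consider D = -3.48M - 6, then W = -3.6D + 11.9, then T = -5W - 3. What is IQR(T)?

IQR(T) = 1127.52

IQR(D) = |-3.48|·18 = 62.64.
IQR(W) = |-3.6|·62.64 = 225.504.
IQR(T) = |-5|·225.504 = 1127.52.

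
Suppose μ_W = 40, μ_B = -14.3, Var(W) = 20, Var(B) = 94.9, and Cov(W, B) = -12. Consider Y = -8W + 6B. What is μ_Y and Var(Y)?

μ_Y = -405.8, Var(Y) = 5848.4

μ_Y = (-8)·μ_W + 6·μ_B = (-8)·40 + 6·(-14.3) = -405.8.
Var(Y) = a²·Var(W) + b²·Var(B) + 2ab·Cov(W, B) with a = -8, b = 6.
= (-8)²·20 + 6²·94.9 + 2·(-8)·6·(-12)
= 1280 + 3416.4 + 1152 = 5848.4.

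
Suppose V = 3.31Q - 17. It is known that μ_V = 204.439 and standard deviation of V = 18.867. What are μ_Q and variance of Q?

μ_Q = 66.9, variance of Q = 32.49

From V = 3.31Q - 17: μ_V = a·μ_Q + b, so μ_Q = (μ_V − b)/a = (204.439 − (-17))/3.31 = 66.9.
variance of V = 18.867² = 355.963689.
variance of V = a²·variance of Q, so variance of Q = 355.963689/3.31² = 32.49.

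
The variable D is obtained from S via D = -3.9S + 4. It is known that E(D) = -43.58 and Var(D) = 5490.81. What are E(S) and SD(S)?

E(S) = 12.2, SD(S) = 19

From D = -3.9S + 4: E(D) = a·E(S) + b, so E(S) = (E(D) − b)/a = (-43.58 − 4)/(-3.9) = 12.2.
SD(D) = √5490.81 = 74.1.
SD(D) = |a|·SD(S), so SD(S) = 74.1/|-3.9| = 19.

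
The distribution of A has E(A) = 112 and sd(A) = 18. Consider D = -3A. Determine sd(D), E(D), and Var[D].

D = -3A is linear with a = -3, b = 0.
sd(D) = |a|·sd(A) = |-3|·18 = 54.
E(D) = a·E(A) + b = (-3)·112 = -336.
Var[A] = 18² = 324.
Var[D] = a²·Var[A] = (-3)²·324 = 2916.

sd(D) = 54, E(D) = -336, Var[D] = 2916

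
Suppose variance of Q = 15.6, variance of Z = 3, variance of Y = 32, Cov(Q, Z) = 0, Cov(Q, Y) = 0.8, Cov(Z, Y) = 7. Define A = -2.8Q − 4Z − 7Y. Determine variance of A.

variance of A = 2161.664

variance of A = a²·variance of Q + b²·variance of Z + c²·variance of Y + 2ab·Cov(Q, Z) + 2ac·Cov(Q, Y) + 2bc·Cov(Z, Y), with a = -2.8, b = -4, c = -7.
= 122.304 + 48 + 1568 + 0 + 31.36 + 392
= 2161.664.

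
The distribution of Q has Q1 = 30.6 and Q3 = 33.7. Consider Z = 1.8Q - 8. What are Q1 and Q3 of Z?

a = 1.8 > 0: Q1(Z) = a·Q1(Q)+b = 47.08, Q3(Z) = a·Q3(Q)+b = 52.66.

Q1(Z) = 47.08, Q3(Z) = 52.66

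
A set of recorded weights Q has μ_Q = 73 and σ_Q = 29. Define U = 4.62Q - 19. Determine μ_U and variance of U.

μ_U = 318.26, variance of U = 17950.6404

U = 4.62Q - 19 is linear with a = 4.62, b = -19.
μ_U = a·μ_Q + b = 4.62·73 + (-19) = 318.26.
variance of Q = 29² = 841.
variance of U = a²·variance of Q = 4.62²·841 = 17950.6404 (the additive constant -19 does not affect variance).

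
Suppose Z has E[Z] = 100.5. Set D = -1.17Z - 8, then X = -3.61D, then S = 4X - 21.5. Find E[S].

E[S] = 1791.9474

E[D] = (-1.17)·100.5 + (-8) = -125.585.
E[X] = (-3.61)·(-125.585) = 453.36185.
E[S] = 4·453.36185 + (-21.5) = 1791.9474.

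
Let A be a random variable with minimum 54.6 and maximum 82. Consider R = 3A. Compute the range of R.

Range(R) = 82.2

Range of A = 82 − 54.6 = 27.4.
Range(R) = |a|·Range(A) = |3|·27.4 = 82.2.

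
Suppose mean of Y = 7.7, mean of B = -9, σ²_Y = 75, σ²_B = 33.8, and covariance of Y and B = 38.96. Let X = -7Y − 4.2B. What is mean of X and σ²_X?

mean of X = -16.1, σ²_X = 6562.08

mean of X = (-7)·mean of Y + (-4.2)·mean of B = (-7)·7.7 + (-4.2)·(-9) = -16.1.
σ²_X = a²·σ²_Y + b²·σ²_B + 2ab·covariance of Y and B with a = -7, b = -4.2.
= (-7)²·75 + (-4.2)²·33.8 + 2·(-7)·(-4.2)·38.96
= 3675 + 596.232 + 2290.848 = 6562.08.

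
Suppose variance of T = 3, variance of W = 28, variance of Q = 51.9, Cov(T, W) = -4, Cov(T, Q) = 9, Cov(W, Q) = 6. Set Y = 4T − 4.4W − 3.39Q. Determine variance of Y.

variance of Y = 1262.23199

variance of Y = a²·variance of T + b²·variance of W + c²·variance of Q + 2ab·Cov(T, W) + 2ac·Cov(T, Q) + 2bc·Cov(W, Q), with a = 4, b = -4.4, c = -3.39.
= 48 + 542.08 + 596.43999 + 140.8 + (-244.08) + 178.992
= 1262.23199.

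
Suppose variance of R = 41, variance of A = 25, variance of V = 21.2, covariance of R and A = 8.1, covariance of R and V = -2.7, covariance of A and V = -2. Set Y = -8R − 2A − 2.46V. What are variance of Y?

variance of Y = 2985.54192

variance of Y = a²·variance of R + b²·variance of A + c²·variance of V + 2ab·covariance of R and A + 2ac·covariance of R and V + 2bc·covariance of A and V, with a = -8, b = -2, c = -2.46.
= 2624 + 100 + 128.29392 + 259.2 + (-106.272) + (-19.68)
= 2985.54192.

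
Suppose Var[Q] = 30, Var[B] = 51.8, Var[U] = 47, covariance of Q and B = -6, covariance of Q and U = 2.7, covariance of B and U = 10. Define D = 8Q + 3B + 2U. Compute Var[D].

Var[D] = 2492.6

Var[D] = a²·Var[Q] + b²·Var[B] + c²·Var[U] + 2ab·covariance of Q and B + 2ac·covariance of Q and U + 2bc·covariance of B and U, with a = 8, b = 3, c = 2.
= 1920 + 466.2 + 188 + (-288) + 86.4 + 120
= 2492.6.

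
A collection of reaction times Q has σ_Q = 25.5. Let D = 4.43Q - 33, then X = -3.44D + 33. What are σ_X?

σ_X = 388.5996

σ_D = |4.43|·25.5 = 112.965.
σ_X = |-3.44|·112.965 = 388.5996.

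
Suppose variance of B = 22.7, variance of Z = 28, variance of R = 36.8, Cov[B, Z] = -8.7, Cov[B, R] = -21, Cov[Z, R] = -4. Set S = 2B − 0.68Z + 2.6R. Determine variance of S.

variance of S = 171.9232

variance of S = a²·variance of B + b²·variance of Z + c²·variance of R + 2ab·Cov[B, Z] + 2ac·Cov[B, R] + 2bc·Cov[Z, R], with a = 2, b = -0.68, c = 2.6.
= 90.8 + 12.9472 + 248.768 + 23.664 + (-218.4) + 14.144
= 171.9232.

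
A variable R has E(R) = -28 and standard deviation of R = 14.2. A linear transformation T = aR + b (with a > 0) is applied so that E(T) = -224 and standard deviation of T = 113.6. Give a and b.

standard deviation of T = a·standard deviation of R (a > 0), so a = 113.6/14.2 = 8.
E(T) = a·E(R) + b, so b = -224 − 8·(-28) = 0.

a = 8, b = 0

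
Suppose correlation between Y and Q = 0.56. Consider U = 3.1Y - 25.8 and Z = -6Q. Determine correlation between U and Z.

correlation between U and Z = -0.56

Linear rescalings preserve |correlation|; the slopes 3.1 and -6 have opposite signs, so the correlation flips sign: correlation between U and Z = −correlation between Y and Q = -0.56.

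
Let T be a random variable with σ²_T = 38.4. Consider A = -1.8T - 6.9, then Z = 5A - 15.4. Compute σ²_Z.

σ²_A = (-1.8)²·38.4 = 124.416.
σ²_Z = 5²·124.416 = 3110.4.

σ²_Z = 3110.4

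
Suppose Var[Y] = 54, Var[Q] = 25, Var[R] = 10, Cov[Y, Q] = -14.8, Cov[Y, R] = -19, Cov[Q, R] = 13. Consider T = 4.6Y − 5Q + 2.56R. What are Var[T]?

Var[T] = 1733.688

Var[T] = a²·Var[Y] + b²·Var[Q] + c²·Var[R] + 2ab·Cov[Y, Q] + 2ac·Cov[Y, R] + 2bc·Cov[Q, R], with a = 4.6, b = -5, c = 2.56.
= 1142.64 + 625 + 65.536 + 680.8 + (-447.488) + (-332.8)
= 1733.688.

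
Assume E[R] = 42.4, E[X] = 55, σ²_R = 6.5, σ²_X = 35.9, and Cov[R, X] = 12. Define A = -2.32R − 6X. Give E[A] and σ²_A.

E[A] = -428.368, σ²_A = 1661.4656

E[A] = (-2.32)·E[R] + (-6)·E[X] = (-2.32)·42.4 + (-6)·55 = -428.368.
σ²_A = a²·σ²_R + b²·σ²_X + 2ab·Cov[R, X] with a = -2.32, b = -6.
= (-2.32)²·6.5 + (-6)²·35.9 + 2·(-2.32)·(-6)·12
= 34.9856 + 1292.4 + 334.08 = 1661.4656.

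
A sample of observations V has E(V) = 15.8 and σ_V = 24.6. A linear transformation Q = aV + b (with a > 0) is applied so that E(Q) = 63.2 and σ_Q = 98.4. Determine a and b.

a = 4, b = 0

σ_Q = a·σ_V (a > 0), so a = 98.4/24.6 = 4.
E(Q) = a·E(V) + b, so b = 63.2 − 4·15.8 = 0.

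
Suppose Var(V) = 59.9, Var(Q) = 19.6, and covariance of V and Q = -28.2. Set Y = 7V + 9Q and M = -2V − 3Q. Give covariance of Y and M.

covariance of Y and M = -268

By bilinearity, covariance of Y and M = ac·Var(V) + bd·Var(Q) + (ad+bc)·covariance of V and Q, with a=7, b=9, c=-2, d=-3.
ac·Var(V) = 7·(-2)·59.9 = -838.6
bd·Var(Q) = 9·(-3)·19.6 = -529.2
(ad+bc)·covariance of V and Q = (-39)·(-28.2) = 1099.8
covariance of Y and M = -838.6 + (-529.2) + 1099.8 = -268.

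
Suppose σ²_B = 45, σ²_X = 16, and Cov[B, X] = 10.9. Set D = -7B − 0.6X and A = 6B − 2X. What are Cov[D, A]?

Cov[D, A] = -1757.44

By bilinearity, Cov[D, A] = ac·σ²_B + bd·σ²_X + (ad+bc)·Cov[B, X], with a=-7, b=-0.6, c=6, d=-2.
ac·σ²_B = (-7)·6·45 = -1890
bd·σ²_X = (-0.6)·(-2)·16 = 19.2
(ad+bc)·Cov[B, X] = (10.4)·10.9 = 113.36
Cov[D, A] = -1890 + 19.2 + 113.36 = -1757.44.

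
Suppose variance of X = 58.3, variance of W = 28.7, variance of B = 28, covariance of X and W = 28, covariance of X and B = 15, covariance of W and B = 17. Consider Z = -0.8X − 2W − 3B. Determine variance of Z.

variance of Z = a²·variance of X + b²·variance of W + c²·variance of B + 2ab·covariance of X and W + 2ac·covariance of X and B + 2bc·covariance of W and B, with a = -0.8, b = -2, c = -3.
= 37.312 + 114.8 + 252 + 89.6 + 72 + 204
= 769.712.

variance of Z = 769.712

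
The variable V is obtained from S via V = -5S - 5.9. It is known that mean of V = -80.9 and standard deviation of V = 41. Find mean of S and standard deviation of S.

From V = -5S - 5.9: mean of V = a·mean of S + b, so mean of S = (mean of V − b)/a = (-80.9 − (-5.9))/(-5) = 15.
standard deviation of V = |a|·standard deviation of S, so standard deviation of S = 41/|-5| = 8.2.

mean of S = 15, standard deviation of S = 8.2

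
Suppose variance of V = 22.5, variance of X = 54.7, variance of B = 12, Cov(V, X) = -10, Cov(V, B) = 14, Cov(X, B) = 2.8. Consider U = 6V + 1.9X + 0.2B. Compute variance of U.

variance of U = a²·variance of V + b²·variance of X + c²·variance of B + 2ab·Cov(V, X) + 2ac·Cov(V, B) + 2bc·Cov(X, B), with a = 6, b = 1.9, c = 0.2.
= 810 + 197.467 + 0.48 + (-228) + 33.6 + 2.128
= 815.675.

variance of U = 815.675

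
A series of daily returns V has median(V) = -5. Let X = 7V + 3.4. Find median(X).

median(X) = -31.6

A linear map preserves order up to sign, so median(X) = a·median(V) + b = 7·(-5) + 3.4 = -31.6.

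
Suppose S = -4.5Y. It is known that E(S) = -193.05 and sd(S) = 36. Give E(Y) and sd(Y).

E(Y) = 42.9, sd(Y) = 8

From S = -4.5Y: E(S) = a·E(Y) + b, so E(Y) = (E(S) − b)/a = (-193.05 − 0)/(-4.5) = 42.9.
sd(S) = |a|·sd(Y), so sd(Y) = 36/|-4.5| = 8.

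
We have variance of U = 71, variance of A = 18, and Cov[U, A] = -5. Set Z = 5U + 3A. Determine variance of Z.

variance of Z = a²·variance of U + b²·variance of A + 2ab·Cov[U, A] with a = 5, b = 3.
= 5²·71 + 3²·18 + 2·5·3·(-5)
= 1775 + 162 + (-150) = 1787.

variance of Z = 1787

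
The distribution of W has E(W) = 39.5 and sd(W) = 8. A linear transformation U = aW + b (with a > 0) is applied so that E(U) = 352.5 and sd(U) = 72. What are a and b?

a = 9, b = -3

sd(U) = a·sd(W) (a > 0), so a = 72/8 = 9.
E(U) = a·E(W) + b, so b = 352.5 − 9·39.5 = -3.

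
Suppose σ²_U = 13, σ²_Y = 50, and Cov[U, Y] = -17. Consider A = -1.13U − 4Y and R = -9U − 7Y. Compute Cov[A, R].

By bilinearity, Cov[A, R] = ac·σ²_U + bd·σ²_Y + (ad+bc)·Cov[U, Y], with a=-1.13, b=-4, c=-9, d=-7.
ac·σ²_U = (-1.13)·(-9)·13 = 132.21
bd·σ²_Y = (-4)·(-7)·50 = 1400
(ad+bc)·Cov[U, Y] = (43.91)·(-17) = -746.47
Cov[A, R] = 132.21 + 1400 + (-746.47) = 785.74.

Cov[A, R] = 785.74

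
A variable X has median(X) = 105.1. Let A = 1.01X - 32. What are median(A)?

A linear map preserves order up to sign, so median(A) = a·median(X) + b = 1.01·105.1 + (-32) = 74.151.

median(A) = 74.151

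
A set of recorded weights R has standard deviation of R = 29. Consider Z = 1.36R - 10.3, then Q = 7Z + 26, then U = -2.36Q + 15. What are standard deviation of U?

standard deviation of Z = |1.36|·29 = 39.44.
standard deviation of Q = |7|·39.44 = 276.08.
standard deviation of U = |-2.36|·276.08 = 651.5488.

standard deviation of U = 651.5488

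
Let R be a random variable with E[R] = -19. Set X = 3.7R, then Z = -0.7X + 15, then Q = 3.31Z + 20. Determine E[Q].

E[Q] = 232.5351

E[X] = 3.7·(-19) = -70.3.
E[Z] = (-0.7)·(-70.3) + 15 = 64.21.
E[Q] = 3.31·64.21 + 20 = 232.5351.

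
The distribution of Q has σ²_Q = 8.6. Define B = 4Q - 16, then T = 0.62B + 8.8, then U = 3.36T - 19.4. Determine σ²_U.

σ²_B = 4²·8.6 = 137.6.
σ²_T = 0.62²·137.6 = 52.89344.
σ²_U = 3.36²·52.89344 = 597.145780224.

σ²_U = 597.145780224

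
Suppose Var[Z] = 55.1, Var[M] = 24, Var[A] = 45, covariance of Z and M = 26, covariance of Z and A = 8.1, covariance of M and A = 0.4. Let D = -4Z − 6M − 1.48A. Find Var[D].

Var[D] = 3195.176

Var[D] = a²·Var[Z] + b²·Var[M] + c²·Var[A] + 2ab·covariance of Z and M + 2ac·covariance of Z and A + 2bc·covariance of M and A, with a = -4, b = -6, c = -1.48.
= 881.6 + 864 + 98.568 + 1248 + 95.904 + 7.104
= 3195.176.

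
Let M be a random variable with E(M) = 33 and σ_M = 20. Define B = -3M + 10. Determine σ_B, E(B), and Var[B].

σ_B = 60, E(B) = -89, Var[B] = 3600

B = -3M + 10 is linear with a = -3, b = 10.
σ_B = |a|·σ_M = |-3|·20 = 60.
E(B) = a·E(M) + b = (-3)·33 + 10 = -89.
Var[M] = 20² = 400.
Var[B] = a²·Var[M] = (-3)²·400 = 3600 (the additive constant 10 does not affect variance).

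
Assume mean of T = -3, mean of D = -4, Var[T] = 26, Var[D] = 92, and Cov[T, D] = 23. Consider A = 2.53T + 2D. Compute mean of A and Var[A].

mean of A = 2.53·mean of T + 2·mean of D = 2.53·(-3) + 2·(-4) = -15.59.
Var[A] = a²·Var[T] + b²·Var[D] + 2ab·Cov[T, D] with a = 2.53, b = 2.
= 2.53²·26 + 2²·92 + 2·2.53·2·23
= 166.4234 + 368 + 232.76 = 767.1834.

mean of A = -15.59, Var[A] = 767.1834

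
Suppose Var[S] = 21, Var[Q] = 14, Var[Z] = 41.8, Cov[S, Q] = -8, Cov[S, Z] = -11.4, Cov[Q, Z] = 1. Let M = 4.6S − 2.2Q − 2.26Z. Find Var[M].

Var[M] = a²·Var[S] + b²·Var[Q] + c²·Var[Z] + 2ab·Cov[S, Q] + 2ac·Cov[S, Z] + 2bc·Cov[Q, Z], with a = 4.6, b = -2.2, c = -2.26.
= 444.36 + 67.76 + 213.49768 + 161.92 + 237.0288 + 9.944
= 1134.51048.

Var[M] = 1134.51048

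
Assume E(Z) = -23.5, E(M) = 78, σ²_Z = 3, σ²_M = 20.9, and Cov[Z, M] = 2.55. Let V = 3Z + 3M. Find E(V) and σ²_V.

E(V) = 3·E(Z) + 3·E(M) = 3·(-23.5) + 3·78 = 163.5.
σ²_V = a²·σ²_Z + b²·σ²_M + 2ab·Cov[Z, M] with a = 3, b = 3.
= 3²·3 + 3²·20.9 + 2·3·3·2.55
= 27 + 188.1 + 45.9 = 261.

E(V) = 163.5, σ²_V = 261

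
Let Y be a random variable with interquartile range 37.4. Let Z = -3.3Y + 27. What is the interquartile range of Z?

Under Z = aY + b, IQR(Z) = |a|·IQR(Y) = |-3.3|·37.4 = 123.42 (shifts cancel; spread scales by |a|).

IQR(Z) = 123.42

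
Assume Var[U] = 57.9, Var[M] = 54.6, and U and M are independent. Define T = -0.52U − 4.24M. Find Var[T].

Var[T] = 997.23312

Var[T] = a²·Var[U] + b²·Var[M] + 2ab·Cov(U, M) with a = -0.52, b = -4.24.
Independence gives Cov(U, M) = 0.
= (-0.52)²·57.9 + (-4.24)²·54.6 + 2·(-0.52)·(-4.24)·0
= 15.65616 + 981.57696 + 0 = 997.23312.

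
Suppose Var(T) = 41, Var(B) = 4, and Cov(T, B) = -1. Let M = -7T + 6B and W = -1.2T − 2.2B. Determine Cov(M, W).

Cov(M, W) = 283.4

By bilinearity, Cov(M, W) = ac·Var(T) + bd·Var(B) + (ad+bc)·Cov(T, B), with a=-7, b=6, c=-1.2, d=-2.2.
ac·Var(T) = (-7)·(-1.2)·41 = 344.4
bd·Var(B) = 6·(-2.2)·4 = -52.8
(ad+bc)·Cov(T, B) = (8.2)·(-1) = -8.2
Cov(M, W) = 344.4 + (-52.8) + (-8.2) = 283.4.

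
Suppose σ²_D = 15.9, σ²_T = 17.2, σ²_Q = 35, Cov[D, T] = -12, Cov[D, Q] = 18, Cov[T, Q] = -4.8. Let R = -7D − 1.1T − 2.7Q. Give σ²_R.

σ²_R = a²·σ²_D + b²·σ²_T + c²·σ²_Q + 2ab·Cov[D, T] + 2ac·Cov[D, Q] + 2bc·Cov[T, Q], with a = -7, b = -1.1, c = -2.7.
= 779.1 + 20.812 + 255.15 + (-184.8) + 680.4 + (-28.512)
= 1522.15.

σ²_R = 1522.15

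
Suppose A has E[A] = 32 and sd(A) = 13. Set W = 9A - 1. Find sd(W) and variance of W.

sd(W) = 117, variance of W = 13689

W = 9A - 1 is linear with a = 9, b = -1.
sd(W) = |a|·sd(A) = |9|·13 = 117.
variance of A = 13² = 169.
variance of W = a²·variance of A = 9²·169 = 13689 (the additive constant -1 does not affect variance).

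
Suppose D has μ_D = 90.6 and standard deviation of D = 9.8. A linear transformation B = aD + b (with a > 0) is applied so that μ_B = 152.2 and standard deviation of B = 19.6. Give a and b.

standard deviation of B = a·standard deviation of D (a > 0), so a = 19.6/9.8 = 2.
μ_B = a·μ_D + b, so b = 152.2 − 2·90.6 = -29.

a = 2, b = -29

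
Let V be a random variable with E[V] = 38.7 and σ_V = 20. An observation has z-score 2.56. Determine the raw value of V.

V = E[V] + z·σ_V = 38.7 + 2.56·20 = 89.9.

V = 89.9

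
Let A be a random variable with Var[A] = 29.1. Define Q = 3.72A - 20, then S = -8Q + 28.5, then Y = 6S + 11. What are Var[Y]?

Var[Y] = 927814.90176

Var[Q] = 3.72²·29.1 = 402.69744.
Var[S] = (-8)²·402.69744 = 25772.63616.
Var[Y] = 6²·25772.63616 = 927814.90176.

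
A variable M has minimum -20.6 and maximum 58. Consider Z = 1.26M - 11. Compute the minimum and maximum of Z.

a = 1.26 > 0, so min(Z) = a·min(M)+b = 1.26·(-20.6) + (-11) = -36.956 and max(Z) = 1.26·58 + (-11) = 62.08.

min(Z) = -36.956, max(Z) = 62.08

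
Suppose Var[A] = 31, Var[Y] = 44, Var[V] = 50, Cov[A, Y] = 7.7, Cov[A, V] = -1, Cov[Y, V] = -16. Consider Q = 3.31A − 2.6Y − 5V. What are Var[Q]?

Var[Q] = a²·Var[A] + b²·Var[Y] + c²·Var[V] + 2ab·Cov[A, Y] + 2ac·Cov[A, V] + 2bc·Cov[Y, V], with a = 3.31, b = -2.6, c = -5.
= 339.6391 + 297.44 + 1250 + (-132.5324) + 33.1 + (-416)
= 1371.6467.

Var[Q] = 1371.6467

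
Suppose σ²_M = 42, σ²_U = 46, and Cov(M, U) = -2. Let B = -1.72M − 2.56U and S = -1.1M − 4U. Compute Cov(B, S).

Cov(B, S) = 531.112

By bilinearity, Cov(B, S) = ac·σ²_M + bd·σ²_U + (ad+bc)·Cov(M, U), with a=-1.72, b=-2.56, c=-1.1, d=-4.
ac·σ²_M = (-1.72)·(-1.1)·42 = 79.464
bd·σ²_U = (-2.56)·(-4)·46 = 471.04
(ad+bc)·Cov(M, U) = (9.696)·(-2) = -19.392
Cov(B, S) = 79.464 + 471.04 + (-19.392) = 531.112.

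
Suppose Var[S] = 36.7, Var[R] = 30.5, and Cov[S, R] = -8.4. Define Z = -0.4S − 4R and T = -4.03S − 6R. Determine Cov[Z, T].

Cov[Z, T] = 635.5924

By bilinearity, Cov[Z, T] = ac·Var[S] + bd·Var[R] + (ad+bc)·Cov[S, R], with a=-0.4, b=-4, c=-4.03, d=-6.
ac·Var[S] = (-0.4)·(-4.03)·36.7 = 59.1604
bd·Var[R] = (-4)·(-6)·30.5 = 732
(ad+bc)·Cov[S, R] = (18.52)·(-8.4) = -155.568
Cov[Z, T] = 59.1604 + 732 + (-155.568) = 635.5924.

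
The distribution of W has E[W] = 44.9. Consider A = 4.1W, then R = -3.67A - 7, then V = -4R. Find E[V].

E[V] = 2730.4412

E[A] = 4.1·44.9 = 184.09.
E[R] = (-3.67)·184.09 + (-7) = -682.6103.
E[V] = (-4)·(-682.6103) = 2730.4412.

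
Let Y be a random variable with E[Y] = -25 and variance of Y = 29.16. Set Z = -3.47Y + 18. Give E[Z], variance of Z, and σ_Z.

Z = -3.47Y + 18 is linear with a = -3.47, b = 18.
E[Z] = a·E[Y] + b = (-3.47)·(-25) + 18 = 104.75.
variance of Z = a²·variance of Y = (-3.47)²·29.16 = 351.112644 (the additive constant 18 does not affect variance).
σ_Y = √29.16 = 5.4.
σ_Z = |a|·σ_Y = |-3.47|·5.4 = 18.738.

E[Z] = 104.75, variance of Z = 351.112644, σ_Z = 18.738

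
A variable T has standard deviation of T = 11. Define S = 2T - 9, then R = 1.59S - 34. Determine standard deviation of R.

standard deviation of R = 34.98

standard deviation of S = |2|·11 = 22.
standard deviation of R = |1.59|·22 = 34.98.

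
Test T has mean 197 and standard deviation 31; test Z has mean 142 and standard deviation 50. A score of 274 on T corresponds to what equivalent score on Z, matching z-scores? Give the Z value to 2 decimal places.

z = (274 − 197)/31 ≈ 2.4839.
Z = 142 + z·50 = 142 + (274 − 197)·50/31 ≈ 266.19.

Z = 266.19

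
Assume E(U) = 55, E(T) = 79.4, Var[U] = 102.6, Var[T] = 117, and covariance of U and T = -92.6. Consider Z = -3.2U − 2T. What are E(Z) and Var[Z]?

E(Z) = (-3.2)·E(U) + (-2)·E(T) = (-3.2)·55 + (-2)·79.4 = -334.8.
Var[Z] = a²·Var[U] + b²·Var[T] + 2ab·covariance of U and T with a = -3.2, b = -2.
= (-3.2)²·102.6 + (-2)²·117 + 2·(-3.2)·(-2)·(-92.6)
= 1050.624 + 468 + (-1185.28) = 333.344.

E(Z) = -334.8, Var[Z] = 333.344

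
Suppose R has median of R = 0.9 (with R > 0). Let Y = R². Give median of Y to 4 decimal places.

median of Y = 0.81

R² is monotone on this domain, so median of Y = square(0.9) = 0.81.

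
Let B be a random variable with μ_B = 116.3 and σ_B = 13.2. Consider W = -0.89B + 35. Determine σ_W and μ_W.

W = -0.89B + 35 is linear with a = -0.89, b = 35.
σ_W = |a|·σ_B = |-0.89|·13.2 = 11.748.
μ_W = a·μ_B + b = (-0.89)·116.3 + 35 = -68.507.

σ_W = 11.748, μ_W = -68.507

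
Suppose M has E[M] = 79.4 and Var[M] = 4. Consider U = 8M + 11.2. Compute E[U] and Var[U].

E[U] = 646.4, Var[U] = 256

U = 8M + 11.2 is linear with a = 8, b = 11.2.
E[U] = a·E[M] + b = 8·79.4 + 11.2 = 646.4.
Var[U] = a²·Var[M] = 8²·4 = 256 (the additive constant 11.2 does not affect variance).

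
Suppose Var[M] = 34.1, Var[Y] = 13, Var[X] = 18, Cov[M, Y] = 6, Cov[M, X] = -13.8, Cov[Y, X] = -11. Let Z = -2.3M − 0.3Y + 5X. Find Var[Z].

Var[Z] = a²·Var[M] + b²·Var[Y] + c²·Var[X] + 2ab·Cov[M, Y] + 2ac·Cov[M, X] + 2bc·Cov[Y, X], with a = -2.3, b = -0.3, c = 5.
= 180.389 + 1.17 + 450 + 8.28 + 317.4 + 33
= 990.239.

Var[Z] = 990.239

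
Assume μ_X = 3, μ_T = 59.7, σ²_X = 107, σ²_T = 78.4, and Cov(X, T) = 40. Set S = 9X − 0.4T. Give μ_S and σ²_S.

μ_S = 9·μ_X + (-0.4)·μ_T = 9·3 + (-0.4)·59.7 = 3.12.
σ²_S = a²·σ²_X + b²·σ²_T + 2ab·Cov(X, T) with a = 9, b = -0.4.
= 9²·107 + (-0.4)²·78.4 + 2·9·(-0.4)·40
= 8667 + 12.544 + (-288) = 8391.544.

μ_S = 3.12, σ²_S = 8391.544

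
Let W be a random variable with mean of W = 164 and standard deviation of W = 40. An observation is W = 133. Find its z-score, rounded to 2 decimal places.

z = -0.78

z = (W − mean of W) / standard deviation of W = (133 − 164) / 40 ≈ -0.78.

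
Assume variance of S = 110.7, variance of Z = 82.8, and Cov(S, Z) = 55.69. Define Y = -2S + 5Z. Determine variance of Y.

variance of Y = a²·variance of S + b²·variance of Z + 2ab·Cov(S, Z) with a = -2, b = 5.
= (-2)²·110.7 + 5²·82.8 + 2·(-2)·5·55.69
= 442.8 + 2070 + (-1113.8) = 1399.

variance of Y = 1399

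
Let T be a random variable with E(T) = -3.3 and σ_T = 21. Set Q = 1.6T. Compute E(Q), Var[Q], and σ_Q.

E(Q) = -5.28, Var[Q] = 1128.96, σ_Q = 33.6

Q = 1.6T is linear with a = 1.6, b = 0.
E(Q) = a·E(T) + b = 1.6·(-3.3) = -5.28.
Var[T] = 21² = 441.
Var[Q] = a²·Var[T] = 1.6²·441 = 1128.96.
σ_Q = |a|·σ_T = |1.6|·21 = 33.6.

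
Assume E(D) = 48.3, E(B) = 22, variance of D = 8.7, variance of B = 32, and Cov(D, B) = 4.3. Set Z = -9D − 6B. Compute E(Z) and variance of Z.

E(Z) = (-9)·E(D) + (-6)·E(B) = (-9)·48.3 + (-6)·22 = -566.7.
variance of Z = a²·variance of D + b²·variance of B + 2ab·Cov(D, B) with a = -9, b = -6.
= (-9)²·8.7 + (-6)²·32 + 2·(-9)·(-6)·4.3
= 704.7 + 1152 + 464.4 = 2321.1.

E(Z) = -566.7, variance of Z = 2321.1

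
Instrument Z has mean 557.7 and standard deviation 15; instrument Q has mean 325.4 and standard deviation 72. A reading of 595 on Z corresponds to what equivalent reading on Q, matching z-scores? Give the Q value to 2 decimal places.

Q = 504.44

z = (595 − 557.7)/15 ≈ 2.4867.
Q = 325.4 + z·72 = 325.4 + (595 − 557.7)·72/15 = 504.44.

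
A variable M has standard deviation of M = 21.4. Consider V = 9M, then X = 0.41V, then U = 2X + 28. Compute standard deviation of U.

standard deviation of U = 157.932

standard deviation of V = |9|·21.4 = 192.6.
standard deviation of X = |0.41|·192.6 = 78.966.
standard deviation of U = |2|·78.966 = 157.932.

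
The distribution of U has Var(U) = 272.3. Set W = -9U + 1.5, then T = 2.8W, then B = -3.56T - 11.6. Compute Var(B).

Var(W) = (-9)²·272.3 = 22056.3.
Var(T) = 2.8²·22056.3 = 172921.392.
Var(B) = (-3.56)²·172921.392 = 2191536.5536512.

Var(B) = 2191536.5536512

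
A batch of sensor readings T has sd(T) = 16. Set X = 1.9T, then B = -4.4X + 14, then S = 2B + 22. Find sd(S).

sd(X) = |1.9|·16 = 30.4.
sd(B) = |-4.4|·30.4 = 133.76.
sd(S) = |2|·133.76 = 267.52.

sd(S) = 267.52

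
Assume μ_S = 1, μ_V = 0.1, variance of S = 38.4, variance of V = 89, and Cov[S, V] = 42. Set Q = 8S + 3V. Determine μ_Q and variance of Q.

μ_Q = 8.3, variance of Q = 5274.6

μ_Q = 8·μ_S + 3·μ_V = 8·1 + 3·0.1 = 8.3.
variance of Q = a²·variance of S + b²·variance of V + 2ab·Cov[S, V] with a = 8, b = 3.
= 8²·38.4 + 3²·89 + 2·8·3·42
= 2457.6 + 801 + 2016 = 5274.6.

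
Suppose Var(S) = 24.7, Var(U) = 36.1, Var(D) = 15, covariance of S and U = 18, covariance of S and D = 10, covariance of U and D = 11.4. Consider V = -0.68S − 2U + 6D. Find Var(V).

Var(V) = a²·Var(S) + b²·Var(U) + c²·Var(D) + 2ab·covariance of S and U + 2ac·covariance of S and D + 2bc·covariance of U and D, with a = -0.68, b = -2, c = 6.
= 11.42128 + 144.4 + 540 + 48.96 + (-81.6) + (-273.6)
= 389.58128.

Var(V) = 389.58128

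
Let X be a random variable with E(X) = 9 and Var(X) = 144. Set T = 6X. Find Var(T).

T = 6X is linear with a = 6, b = 0.
Var(T) = a²·Var(X) = 6²·144 = 5184.

Var(T) = 5184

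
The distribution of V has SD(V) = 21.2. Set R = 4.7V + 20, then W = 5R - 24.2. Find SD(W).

SD(W) = 498.2

SD(R) = |4.7|·21.2 = 99.64.
SD(W) = |5|·99.64 = 498.2.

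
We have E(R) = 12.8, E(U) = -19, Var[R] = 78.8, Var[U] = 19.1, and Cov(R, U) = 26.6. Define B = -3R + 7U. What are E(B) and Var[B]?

E(B) = (-3)·E(R) + 7·E(U) = (-3)·12.8 + 7·(-19) = -171.4.
Var[B] = a²·Var[R] + b²·Var[U] + 2ab·Cov(R, U) with a = -3, b = 7.
= (-3)²·78.8 + 7²·19.1 + 2·(-3)·7·26.6
= 709.2 + 935.9 + (-1117.2) = 527.9.

E(B) = -171.4, Var[B] = 527.9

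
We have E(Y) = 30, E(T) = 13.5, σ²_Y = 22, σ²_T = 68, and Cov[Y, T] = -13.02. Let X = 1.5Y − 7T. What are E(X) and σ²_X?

E(X) = -49.5, σ²_X = 3654.92

E(X) = 1.5·E(Y) + (-7)·E(T) = 1.5·30 + (-7)·13.5 = -49.5.
σ²_X = a²·σ²_Y + b²·σ²_T + 2ab·Cov[Y, T] with a = 1.5, b = -7.
= 1.5²·22 + (-7)²·68 + 2·1.5·(-7)·(-13.02)
= 49.5 + 3332 + 273.42 = 3654.92.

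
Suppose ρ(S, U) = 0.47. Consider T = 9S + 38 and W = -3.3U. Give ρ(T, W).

Linear rescalings preserve |correlation|; the slopes 9 and -3.3 have opposite signs, so the correlation flips sign: ρ(T, W) = −ρ(S, U) = -0.47.

ρ(T, W) = -0.47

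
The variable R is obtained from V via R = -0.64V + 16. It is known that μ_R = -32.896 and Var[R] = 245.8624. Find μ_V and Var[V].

From R = -0.64V + 16: μ_R = a·μ_V + b, so μ_V = (μ_R − b)/a = (-32.896 − 16)/(-0.64) = 76.4.
Var[R] = a²·Var[V], so Var[V] = 245.8624/(-0.64)² = 600.25.

μ_V = 76.4, Var[V] = 600.25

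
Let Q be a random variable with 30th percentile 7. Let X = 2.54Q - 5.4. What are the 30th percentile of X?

Since a = 2.54 > 0 the transformation is increasing, so the 30th percentile of X = a·(P_{30} of Q) + b = 2.54·7 + (-5.4) = 12.38.

30th percentile of X = 12.38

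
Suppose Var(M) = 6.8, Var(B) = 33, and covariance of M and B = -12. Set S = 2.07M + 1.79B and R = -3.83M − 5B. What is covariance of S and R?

By bilinearity, covariance of S and R = ac·Var(M) + bd·Var(B) + (ad+bc)·covariance of M and B, with a=2.07, b=1.79, c=-3.83, d=-5.
ac·Var(M) = 2.07·(-3.83)·6.8 = -53.91108
bd·Var(B) = 1.79·(-5)·33 = -295.35
(ad+bc)·covariance of M and B = (-17.2057)·(-12) = 206.4684
covariance of S and R = -53.91108 + (-295.35) + 206.4684 = -142.79268.

covariance of S and R = -142.79268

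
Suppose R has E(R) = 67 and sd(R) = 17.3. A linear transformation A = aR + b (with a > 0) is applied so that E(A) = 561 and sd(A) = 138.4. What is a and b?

sd(A) = a·sd(R) (a > 0), so a = 138.4/17.3 = 8.
E(A) = a·E(R) + b, so b = 561 − 8·67 = 25.

a = 8, b = 25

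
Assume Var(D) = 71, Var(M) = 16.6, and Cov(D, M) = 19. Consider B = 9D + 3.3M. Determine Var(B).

Var(B) = a²·Var(D) + b²·Var(M) + 2ab·Cov(D, M) with a = 9, b = 3.3.
= 9²·71 + 3.3²·16.6 + 2·9·3.3·19
= 5751 + 180.774 + 1128.6 = 7060.374.

Var(B) = 7060.374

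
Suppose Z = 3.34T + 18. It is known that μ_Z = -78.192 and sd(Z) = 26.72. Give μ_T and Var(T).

From Z = 3.34T + 18: μ_Z = a·μ_T + b, so μ_T = (μ_Z − b)/a = (-78.192 − 18)/3.34 = -28.8.
Var(Z) = 26.72² = 713.9584.
Var(Z) = a²·Var(T), so Var(T) = 713.9584/3.34² = 64.

μ_T = -28.8, Var(T) = 64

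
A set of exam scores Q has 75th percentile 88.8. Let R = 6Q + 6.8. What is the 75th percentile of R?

Since a = 6 > 0 the transformation is increasing, so the 75th percentile of R = a·(P_{75} of Q) + b = 6·88.8 + 6.8 = 539.6.

75th percentile of R = 539.6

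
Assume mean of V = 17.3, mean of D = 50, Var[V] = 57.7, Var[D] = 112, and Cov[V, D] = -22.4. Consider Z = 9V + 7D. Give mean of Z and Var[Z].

mean of Z = 505.7, Var[Z] = 7339.3

mean of Z = 9·mean of V + 7·mean of D = 9·17.3 + 7·50 = 505.7.
Var[Z] = a²·Var[V] + b²·Var[D] + 2ab·Cov[V, D] with a = 9, b = 7.
= 9²·57.7 + 7²·112 + 2·9·7·(-22.4)
= 4673.7 + 5488 + (-2822.4) = 7339.3.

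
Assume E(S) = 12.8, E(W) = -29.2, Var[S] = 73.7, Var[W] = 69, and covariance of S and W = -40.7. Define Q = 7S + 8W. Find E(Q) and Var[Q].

E(Q) = 7·E(S) + 8·E(W) = 7·12.8 + 8·(-29.2) = -144.
Var[Q] = a²·Var[S] + b²·Var[W] + 2ab·covariance of S and W with a = 7, b = 8.
= 7²·73.7 + 8²·69 + 2·7·8·(-40.7)
= 3611.3 + 4416 + (-4558.4) = 3468.9.

E(Q) = -144, Var[Q] = 3468.9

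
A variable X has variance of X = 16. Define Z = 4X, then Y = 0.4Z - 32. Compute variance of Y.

variance of Y = 40.96

variance of Z = 4²·16 = 256.
variance of Y = 0.4²·256 = 40.96.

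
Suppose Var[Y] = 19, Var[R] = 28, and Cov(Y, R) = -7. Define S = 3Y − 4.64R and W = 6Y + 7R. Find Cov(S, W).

By bilinearity, Cov(S, W) = ac·Var[Y] + bd·Var[R] + (ad+bc)·Cov(Y, R), with a=3, b=-4.64, c=6, d=7.
ac·Var[Y] = 3·6·19 = 342
bd·Var[R] = (-4.64)·7·28 = -909.44
(ad+bc)·Cov(Y, R) = (-6.84)·(-7) = 47.88
Cov(S, W) = 342 + (-909.44) + 47.88 = -519.56.

Cov(S, W) = -519.56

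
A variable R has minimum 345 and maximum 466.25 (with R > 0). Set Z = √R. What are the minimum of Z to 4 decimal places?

√R is increasing on this domain, so min(Z) comes from min(R) = 345: min(Z) = √(345) ≈ 18.5742.

min(Z) = 18.5742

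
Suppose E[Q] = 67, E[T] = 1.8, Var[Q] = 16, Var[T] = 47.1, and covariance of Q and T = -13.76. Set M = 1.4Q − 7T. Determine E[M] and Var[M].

E[M] = 81.2, Var[M] = 2608.956

E[M] = 1.4·E[Q] + (-7)·E[T] = 1.4·67 + (-7)·1.8 = 81.2.
Var[M] = a²·Var[Q] + b²·Var[T] + 2ab·covariance of Q and T with a = 1.4, b = -7.
= 1.4²·16 + (-7)²·47.1 + 2·1.4·(-7)·(-13.76)
= 31.36 + 2307.9 + 269.696 = 2608.956.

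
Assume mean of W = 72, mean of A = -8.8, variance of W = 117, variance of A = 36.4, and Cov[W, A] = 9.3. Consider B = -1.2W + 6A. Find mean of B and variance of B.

mean of B = -139.2, variance of B = 1344.96

mean of B = (-1.2)·mean of W + 6·mean of A = (-1.2)·72 + 6·(-8.8) = -139.2.
variance of B = a²·variance of W + b²·variance of A + 2ab·Cov[W, A] with a = -1.2, b = 6.
= (-1.2)²·117 + 6²·36.4 + 2·(-1.2)·6·9.3
= 168.48 + 1310.4 + (-133.92) = 1344.96.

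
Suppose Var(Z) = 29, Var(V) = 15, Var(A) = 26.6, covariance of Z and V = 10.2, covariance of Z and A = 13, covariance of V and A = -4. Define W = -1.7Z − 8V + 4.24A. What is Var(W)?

Var(W) = 1883.40616

Var(W) = a²·Var(Z) + b²·Var(V) + c²·Var(A) + 2ab·covariance of Z and V + 2ac·covariance of Z and A + 2bc·covariance of V and A, with a = -1.7, b = -8, c = 4.24.
= 83.81 + 960 + 478.20416 + 277.44 + (-187.408) + 271.36
= 1883.40616.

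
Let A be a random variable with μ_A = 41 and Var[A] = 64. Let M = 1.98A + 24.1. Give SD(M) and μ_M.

SD(M) = 15.84, μ_M = 105.28

M = 1.98A + 24.1 is linear with a = 1.98, b = 24.1.
SD(A) = √64 = 8.
SD(M) = |a|·SD(A) = |1.98|·8 = 15.84.
μ_M = a·μ_A + b = 1.98·41 + 24.1 = 105.28.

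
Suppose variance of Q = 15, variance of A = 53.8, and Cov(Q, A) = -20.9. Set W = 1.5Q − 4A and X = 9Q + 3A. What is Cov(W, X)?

Cov(W, X) = 215.25

By bilinearity, Cov(W, X) = ac·variance of Q + bd·variance of A + (ad+bc)·Cov(Q, A), with a=1.5, b=-4, c=9, d=3.
ac·variance of Q = 1.5·9·15 = 202.5
bd·variance of A = (-4)·3·53.8 = -645.6
(ad+bc)·Cov(Q, A) = (-31.5)·(-20.9) = 658.35
Cov(W, X) = 202.5 + (-645.6) + 658.35 = 215.25.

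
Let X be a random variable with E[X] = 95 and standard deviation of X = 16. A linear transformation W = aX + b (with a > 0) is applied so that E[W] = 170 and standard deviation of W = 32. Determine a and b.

standard deviation of W = a·standard deviation of X (a > 0), so a = 32/16 = 2.
E[W] = a·E[X] + b, so b = 170 − 2·95 = -20.

a = 2, b = -20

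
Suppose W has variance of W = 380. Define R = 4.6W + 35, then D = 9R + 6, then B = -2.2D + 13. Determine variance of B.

variance of R = 4.6²·380 = 8040.8.
variance of D = 9²·8040.8 = 651304.8.
variance of B = (-2.2)²·651304.8 = 3152315.232.

variance of B = 3152315.232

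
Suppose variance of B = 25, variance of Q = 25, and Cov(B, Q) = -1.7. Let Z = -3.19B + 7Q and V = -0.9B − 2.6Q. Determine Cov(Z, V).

By bilinearity, Cov(Z, V) = ac·variance of B + bd·variance of Q + (ad+bc)·Cov(B, Q), with a=-3.19, b=7, c=-0.9, d=-2.6.
ac·variance of B = (-3.19)·(-0.9)·25 = 71.775
bd·variance of Q = 7·(-2.6)·25 = -455
(ad+bc)·Cov(B, Q) = (1.994)·(-1.7) = -3.3898
Cov(Z, V) = 71.775 + (-455) + (-3.3898) = -386.6148.

Cov(Z, V) = -386.6148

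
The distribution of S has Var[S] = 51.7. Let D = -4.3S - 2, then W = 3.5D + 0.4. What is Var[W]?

Var[W] = 11710.17925

Var[D] = (-4.3)²·51.7 = 955.933.
Var[W] = 3.5²·955.933 = 11710.17925.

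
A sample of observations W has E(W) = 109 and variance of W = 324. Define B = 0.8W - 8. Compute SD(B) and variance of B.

B = 0.8W - 8 is linear with a = 0.8, b = -8.
SD(W) = √324 = 18.
SD(B) = |a|·SD(W) = |0.8|·18 = 14.4.
variance of B = a²·variance of W = 0.8²·324 = 207.36 (the additive constant -8 does not affect variance).

SD(B) = 14.4, variance of B = 207.36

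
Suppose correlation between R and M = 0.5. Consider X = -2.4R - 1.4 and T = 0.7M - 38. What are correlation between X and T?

Linear rescalings preserve |correlation|; the slopes -2.4 and 0.7 have opposite signs, so the correlation flips sign: correlation between X and T = −correlation between R and M = -0.5.

correlation between X and T = -0.5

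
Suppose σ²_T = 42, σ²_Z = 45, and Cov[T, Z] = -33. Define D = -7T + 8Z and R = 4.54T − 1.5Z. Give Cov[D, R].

Cov[D, R] = -3419.82

By bilinearity, Cov[D, R] = ac·σ²_T + bd·σ²_Z + (ad+bc)·Cov[T, Z], with a=-7, b=8, c=4.54, d=-1.5.
ac·σ²_T = (-7)·4.54·42 = -1334.76
bd·σ²_Z = 8·(-1.5)·45 = -540
(ad+bc)·Cov[T, Z] = (46.82)·(-33) = -1545.06
Cov[D, R] = -1334.76 + (-540) + (-1545.06) = -3419.82.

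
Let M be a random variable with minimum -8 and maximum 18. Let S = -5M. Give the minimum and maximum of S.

a = -5 < 0, so order reverses: min(S) = a·max(M)+b = (-5)·18 = -90; max(S) = a·min(M)+b = (-5)·(-8) = 40.

min(S) = -90, max(S) = 40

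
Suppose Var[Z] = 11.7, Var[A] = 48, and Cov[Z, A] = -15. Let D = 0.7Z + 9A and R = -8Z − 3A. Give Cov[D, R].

By bilinearity, Cov[D, R] = ac·Var[Z] + bd·Var[A] + (ad+bc)·Cov[Z, A], with a=0.7, b=9, c=-8, d=-3.
ac·Var[Z] = 0.7·(-8)·11.7 = -65.52
bd·Var[A] = 9·(-3)·48 = -1296
(ad+bc)·Cov[Z, A] = (-74.1)·(-15) = 1111.5
Cov[D, R] = -65.52 + (-1296) + 1111.5 = -250.02.

Cov[D, R] = -250.02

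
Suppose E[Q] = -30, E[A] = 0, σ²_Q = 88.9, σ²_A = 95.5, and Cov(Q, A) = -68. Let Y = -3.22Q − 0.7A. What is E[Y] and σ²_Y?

E[Y] = 96.6, σ²_Y = 662.00176

E[Y] = (-3.22)·E[Q] + (-0.7)·E[A] = (-3.22)·(-30) + (-0.7)·0 = 96.6.
σ²_Y = a²·σ²_Q + b²·σ²_A + 2ab·Cov(Q, A) with a = -3.22, b = -0.7.
= (-3.22)²·88.9 + (-0.7)²·95.5 + 2·(-3.22)·(-0.7)·(-68)
= 921.75076 + 46.795 + (-306.544) = 662.00176.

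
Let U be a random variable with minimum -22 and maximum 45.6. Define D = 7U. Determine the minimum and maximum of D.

min(D) = -154, max(D) = 319.2

a = 7 > 0, so min(D) = a·min(U)+b = 7·(-22) = -154 and max(D) = 7·45.6 = 319.2.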